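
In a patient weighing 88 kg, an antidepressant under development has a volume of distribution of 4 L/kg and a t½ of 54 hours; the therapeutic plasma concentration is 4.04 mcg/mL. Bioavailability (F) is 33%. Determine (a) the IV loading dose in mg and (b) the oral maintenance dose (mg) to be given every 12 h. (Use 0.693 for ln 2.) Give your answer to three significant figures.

Vd = 4 L/kg × 88 kg = 352.0 L
LD = Vd × C = 352.0 × 4.04 = 1422 mg
CL = 0.693 × Vd / t½ = 0.693 × 352.0 / 54 = 4.517 L/h
D = CL × Css × τ / F = 4.517 × 4.04 × 12 / 0.33 = 663.6 mg

(a) 1420 mg; (b) 664 mg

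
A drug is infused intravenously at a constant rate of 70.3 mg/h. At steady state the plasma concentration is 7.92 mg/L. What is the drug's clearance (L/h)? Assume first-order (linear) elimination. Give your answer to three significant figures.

8.88 L/h

At steady state, infusion rate = CL × Css, so CL = rate / Css.
CL = 70.3 / 7.92 = 8.876 L/h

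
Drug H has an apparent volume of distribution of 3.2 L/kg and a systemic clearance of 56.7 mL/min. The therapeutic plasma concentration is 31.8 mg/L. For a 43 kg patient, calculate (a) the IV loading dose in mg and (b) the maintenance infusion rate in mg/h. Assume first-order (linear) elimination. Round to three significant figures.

(a) 4380 mg; (b) 108 mg/h

Vd(total) = 43 kg × 3.2 L/kg = 137.6 L
LD = Vd · C_target = 137.6 × 31.8 = 4376 mg
Convert clearance: 56.7 mL/min × 60 min/h ÷ 1000 mL/L = 3.402 L/h
Maintenance: replace elimination → rate = CL × Css = 3.402 × 31.8 = 108.2 mg/h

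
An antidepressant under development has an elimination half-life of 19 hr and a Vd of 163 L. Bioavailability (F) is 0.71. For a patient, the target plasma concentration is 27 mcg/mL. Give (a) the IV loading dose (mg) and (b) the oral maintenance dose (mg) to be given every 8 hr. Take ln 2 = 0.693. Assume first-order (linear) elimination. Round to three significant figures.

LD = Vd × C = 163.0 × 27 = 4401 mg
CL = 0.693 × Vd / t½ = 0.693 × 163.0 / 19 = 5.945 L/h
D = CL × Css × τ / F = 5.945 × 27 × 8 / 0.71 = 1809 mg

(a) 4400 mg; (b) 1810 mg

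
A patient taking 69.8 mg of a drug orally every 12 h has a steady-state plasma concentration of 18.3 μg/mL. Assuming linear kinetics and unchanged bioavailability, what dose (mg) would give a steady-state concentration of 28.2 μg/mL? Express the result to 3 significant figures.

108 mg

With linear kinetics, Css is proportional to dose rate (D/τ) at fixed clearance.
D₂ = D₁ × (Css,target / Css,current) = 69.8 × 28.2/18.3 = 107.6 mg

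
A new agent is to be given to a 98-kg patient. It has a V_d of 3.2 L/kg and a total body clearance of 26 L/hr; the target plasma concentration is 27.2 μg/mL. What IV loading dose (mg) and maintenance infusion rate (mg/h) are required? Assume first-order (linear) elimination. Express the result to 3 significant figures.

(a) 8530 mg; (b) 707 mg/h

Vd(total) = 98 kg × 3.2 L/kg = 313.6 L
Loading: fill Vd to C_target → 313.6 L × 27.2 mg/L = 8530 mg
Infusion rate = 26.00 L/h × 27.2 mg/L = 707.2 mg/h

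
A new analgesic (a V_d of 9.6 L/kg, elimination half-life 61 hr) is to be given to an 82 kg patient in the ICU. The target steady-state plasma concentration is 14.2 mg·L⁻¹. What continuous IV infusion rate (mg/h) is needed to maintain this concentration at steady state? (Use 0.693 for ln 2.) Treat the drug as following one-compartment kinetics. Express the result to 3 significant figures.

Vd(total) = 82 kg × 9.6 L/kg = 787.2 L
CL = ln 2 · Vd / t½ = 0.693 × 787.2 / 61 = 8.943 L/h
Infusion rate = CL × Css = 8.943 × 14.2 = 127.0 mg/h

127 mg/h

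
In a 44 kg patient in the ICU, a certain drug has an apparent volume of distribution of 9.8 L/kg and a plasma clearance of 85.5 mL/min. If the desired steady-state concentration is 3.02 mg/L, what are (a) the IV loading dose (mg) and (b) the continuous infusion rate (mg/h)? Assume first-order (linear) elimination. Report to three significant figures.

(a) 1300 mg; (b) 15.5 mg/h

Vd(total) = 44 kg × 9.8 L/kg = 431.2 L
Loading dose = Vd × C = 431.2 × 3.02 = 1302 mg
CL = 85.5 mL/min × 60/1000 = 5.130 L/h
Maintenance infusion rate = CL × Css = 5.130 × 3.02 = 15.49 mg/h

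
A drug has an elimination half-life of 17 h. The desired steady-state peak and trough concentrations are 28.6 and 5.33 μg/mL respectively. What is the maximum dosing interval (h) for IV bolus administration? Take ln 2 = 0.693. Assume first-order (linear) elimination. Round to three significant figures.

41.2 h

k = 0.693 / t½ = 0.693 / 17 = 0.04076 h⁻¹
Between IV bolus doses, concentration decays as C = C₀·e^(−kτ), so C_peak/C_trough = e^(kτ).
τ_max = ln(C_peak/C_trough) / k = ln(28.6/5.33) / 0.04076 = 1.680 / 0.04076 = 41.22 h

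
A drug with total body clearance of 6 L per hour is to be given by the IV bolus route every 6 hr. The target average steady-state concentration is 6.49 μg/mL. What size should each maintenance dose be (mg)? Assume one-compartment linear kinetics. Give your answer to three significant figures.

At steady state, dose per interval replaces the amount cleared in that interval: D/τ = CL·Css.
D = CL × Css × τ = 6.000 × 6.49 × 6 = 233.6 mg

234 mg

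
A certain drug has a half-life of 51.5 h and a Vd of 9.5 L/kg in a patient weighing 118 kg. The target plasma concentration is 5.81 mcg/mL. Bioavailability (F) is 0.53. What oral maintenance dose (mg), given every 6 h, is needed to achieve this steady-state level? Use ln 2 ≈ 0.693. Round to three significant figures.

Total Vd = 9.5 × 118 = 1121 L
CL = 0.693 × Vd / t½ = 0.693 × 1121 / 51.5 = 15.08 L/h
D = CL × Css × τ / F = 15.08 × 5.81 × 6 / 0.53 = 991.9 mg

992 mg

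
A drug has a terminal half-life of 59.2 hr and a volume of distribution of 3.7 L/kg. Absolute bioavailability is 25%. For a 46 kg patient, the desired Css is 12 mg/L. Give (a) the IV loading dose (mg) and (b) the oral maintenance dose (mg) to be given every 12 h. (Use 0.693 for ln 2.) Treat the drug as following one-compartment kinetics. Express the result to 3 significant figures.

Total Vd = 3.7 × 46 = 170.2 L
LD = Vd × C = 170.2 × 12 = 2042 mg
CL = 0.693 × Vd / t½ = 0.693 × 170.2 / 59.2 = 1.992 L/h
D = CL × Css × τ / F = 1.992 × 12 × 12 / 0.25 = 1147 mg

(a) 2040 mg; (b) 1150 mg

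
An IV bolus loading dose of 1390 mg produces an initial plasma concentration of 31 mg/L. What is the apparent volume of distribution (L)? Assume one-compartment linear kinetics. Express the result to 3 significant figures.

Immediately after an IV bolus, C₀ = Dose / Vd, so Vd = Dose / C₀.
Vd = 1390 / 31 = 44.84 L

44.8 L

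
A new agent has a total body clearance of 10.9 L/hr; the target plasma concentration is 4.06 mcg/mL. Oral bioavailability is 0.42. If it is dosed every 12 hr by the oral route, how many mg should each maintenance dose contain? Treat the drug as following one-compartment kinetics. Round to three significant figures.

At steady state, dose per interval replaces the amount cleared in that interval: F·D/τ = CL·Css.
D = CL × Css × τ / F = 10.90 × 4.06 × 12 / 0.42 = 1264 mg

1260 mg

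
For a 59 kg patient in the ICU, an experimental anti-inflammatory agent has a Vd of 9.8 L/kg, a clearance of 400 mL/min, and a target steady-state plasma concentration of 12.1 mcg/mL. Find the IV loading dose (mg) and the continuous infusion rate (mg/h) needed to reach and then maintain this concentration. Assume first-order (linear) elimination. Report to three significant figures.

Vd(total) = 59 kg × 9.8 L/kg = 578.2 L
Loading dose = Vd × C = 578.2 × 12.1 = 6996 mg
CL = 400 mL/min = 400 × 0.06 = 24.00 L/h
Infusion rate = 24.00 L/h × 12.1 mg/L = 290.4 mg/h

(a) 7000 mg; (b) 290 mg/h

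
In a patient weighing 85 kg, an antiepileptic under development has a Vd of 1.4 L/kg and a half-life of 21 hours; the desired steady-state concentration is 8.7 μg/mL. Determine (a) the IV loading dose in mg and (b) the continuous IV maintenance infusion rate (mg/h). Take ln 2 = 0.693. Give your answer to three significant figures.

(a) 1040 mg; (b) 34.2 mg/h

Total Vd = 1.4 × 85 = 119.0 L
LD = Vd × C = 119.0 × 8.7 = 1035 mg
CL = 0.693 × Vd / t½ = 0.693 × 119.0 / 21 = 3.927 L/h
Infusion rate = CL × Css = 3.927 × 8.7 = 34.16 mg/h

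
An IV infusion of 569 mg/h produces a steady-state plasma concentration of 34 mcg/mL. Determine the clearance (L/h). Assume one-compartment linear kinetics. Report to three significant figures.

At steady state, infusion rate = CL × Css, so CL = rate / Css.
CL = 569 / 34 = 16.74 L/h

16.7 L/h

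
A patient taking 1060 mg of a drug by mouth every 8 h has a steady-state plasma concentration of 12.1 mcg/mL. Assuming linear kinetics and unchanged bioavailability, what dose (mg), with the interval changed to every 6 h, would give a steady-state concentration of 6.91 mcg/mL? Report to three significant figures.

For first-order elimination, Css ∝ F·D/(CL·τ); F and CL are unchanged, so Css ∝ D/τ.
D₂ = D₁ × (Css,target / Css,current) × (τ₂/τ₁) = 1060 × (6.91/12.1) × (6/8) = 454.0 mg

454 mg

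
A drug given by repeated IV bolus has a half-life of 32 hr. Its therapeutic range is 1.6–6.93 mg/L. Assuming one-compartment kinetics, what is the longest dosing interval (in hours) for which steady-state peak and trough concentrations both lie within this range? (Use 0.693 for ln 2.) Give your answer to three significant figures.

67.7 h

k = 0.693 / t½ = 0.693 / 32 = 0.02166 h⁻¹
Between IV bolus doses, concentration decays as C = C₀·e^(−kτ), so C_peak/C_trough = e^(kτ).
τ_max = ln(C_peak/C_trough) / k = ln(6.93/1.6) / 0.02166 = 1.466 / 0.02166 = 67.68 h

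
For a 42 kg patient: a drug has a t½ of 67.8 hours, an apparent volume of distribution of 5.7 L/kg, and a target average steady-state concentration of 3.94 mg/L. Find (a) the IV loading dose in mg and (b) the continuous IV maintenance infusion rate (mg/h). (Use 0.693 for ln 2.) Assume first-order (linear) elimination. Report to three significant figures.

(a) 943 mg; (b) 9.64 mg/h

Vd(total) = 42 kg × 5.7 L/kg = 239.4 L
LD = Vd × C = 239.4 × 3.94 = 943.2 mg
CL = 0.693 × Vd / t½ = 0.693 × 239.4 / 67.8 = 2.447 L/h
Infusion rate = CL × Css = 2.447 × 3.94 = 9.641 mg/h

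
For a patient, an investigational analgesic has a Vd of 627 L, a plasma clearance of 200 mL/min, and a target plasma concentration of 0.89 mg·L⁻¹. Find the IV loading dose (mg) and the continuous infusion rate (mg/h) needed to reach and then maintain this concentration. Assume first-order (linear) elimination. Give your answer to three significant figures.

(a) 558 mg; (b) 10.7 mg/h

Loading dose = Vd × C = 627.0 × 0.89 = 558.0 mg
CL = 200 mL/min = 200 × 0.06 = 12.00 L/h
Infusion rate = 12.00 L/h × 0.89 mg/L = 10.68 mg/h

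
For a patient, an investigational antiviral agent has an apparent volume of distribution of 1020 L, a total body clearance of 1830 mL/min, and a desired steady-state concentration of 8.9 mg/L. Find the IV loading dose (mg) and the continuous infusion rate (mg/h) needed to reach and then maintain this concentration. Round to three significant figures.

(a) 9080 mg; (b) 977 mg/h

LD = Vd · C_target = 1020 × 8.9 = 9078 mg
CL = 1830 mL/min × 60/1000 = 109.8 L/h
Maintenance infusion rate = CL × Css = 109.8 × 8.9 = 977.2 mg/h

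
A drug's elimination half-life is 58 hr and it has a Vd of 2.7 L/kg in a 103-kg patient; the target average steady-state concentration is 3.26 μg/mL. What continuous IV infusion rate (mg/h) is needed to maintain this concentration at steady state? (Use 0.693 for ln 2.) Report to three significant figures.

Total Vd = 2.7 × 103 = 278.1 L
CL = ln 2 · Vd / t½ = 0.693 × 278.1 / 58 = 3.323 L/h
Infusion rate = CL × Css = 3.323 × 3.26 = 10.83 mg/h

10.8 mg/h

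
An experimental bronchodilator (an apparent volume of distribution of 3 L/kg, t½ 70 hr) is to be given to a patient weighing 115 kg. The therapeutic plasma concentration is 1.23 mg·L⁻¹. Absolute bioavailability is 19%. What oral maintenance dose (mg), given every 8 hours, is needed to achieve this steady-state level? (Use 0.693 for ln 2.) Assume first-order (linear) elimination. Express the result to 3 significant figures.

177 mg

Vd(total) = 115 kg × 3 L/kg = 345.0 L
CL = 0.693 × Vd / t½ = 0.693 × 345.0 / 70 = 3.416 L/h
D = CL × Css × τ / F = 3.416 × 1.23 × 8 / 0.19 = 176.9 mg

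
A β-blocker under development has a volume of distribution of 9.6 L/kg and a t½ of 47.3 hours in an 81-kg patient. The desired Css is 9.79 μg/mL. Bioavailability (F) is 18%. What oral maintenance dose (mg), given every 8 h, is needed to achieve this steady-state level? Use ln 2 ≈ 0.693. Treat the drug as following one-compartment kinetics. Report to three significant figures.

Total Vd = 9.6 × 81 = 777.6 L
CL = ln 2 · Vd / t½ = 0.693 × 777.6 / 47.3 = 11.39 L/h
D = CL × Css × τ / F = 11.39 × 9.79 × 8 / 0.18 = 4956 mg

4960 mg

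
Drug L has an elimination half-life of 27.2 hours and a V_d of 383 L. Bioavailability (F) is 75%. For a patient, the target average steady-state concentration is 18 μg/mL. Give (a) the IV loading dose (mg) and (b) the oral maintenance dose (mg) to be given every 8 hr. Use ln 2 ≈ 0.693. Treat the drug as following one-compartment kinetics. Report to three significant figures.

LD = Vd × C = 383.0 × 18 = 6894 mg
CL = 0.693 × Vd / t½ = 0.693 × 383.0 / 27.2 = 9.758 L/h
D = CL × Css × τ / F = 9.758 × 18 × 8 / 0.75 = 1874 mg

(a) 6890 mg; (b) 1870 mg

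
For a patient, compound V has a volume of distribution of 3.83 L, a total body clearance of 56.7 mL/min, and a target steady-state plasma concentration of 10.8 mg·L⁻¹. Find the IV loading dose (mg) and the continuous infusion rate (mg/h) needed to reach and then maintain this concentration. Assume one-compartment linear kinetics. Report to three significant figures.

Loading dose = Vd × C = 3.830 × 10.8 = 41.36 mg
CL = 56.7 mL/min = 56.7 × 0.06 = 3.402 L/h
Infusion rate = 3.402 L/h × 10.8 mg/L = 36.74 mg/h

(a) 41.4 mg; (b) 36.7 mg/h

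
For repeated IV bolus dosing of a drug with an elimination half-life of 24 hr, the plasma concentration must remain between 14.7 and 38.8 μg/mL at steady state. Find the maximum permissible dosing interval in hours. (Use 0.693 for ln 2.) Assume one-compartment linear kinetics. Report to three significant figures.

k = 0.693 / t½ = 0.693 / 24 = 0.02888 h⁻¹
Between IV bolus doses, concentration decays as C = C₀·e^(−kτ), so C_peak/C_trough = e^(kτ).
τ_max = ln(C_peak/C_trough) / k = ln(38.8/14.7) / 0.02888 = 0.9706 / 0.02888 = 33.61 h

33.6 h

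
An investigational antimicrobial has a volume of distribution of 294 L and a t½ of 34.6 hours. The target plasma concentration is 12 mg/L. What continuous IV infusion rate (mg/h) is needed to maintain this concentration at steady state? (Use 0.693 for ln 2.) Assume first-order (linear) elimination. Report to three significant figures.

70.7 mg/h

CL = ln 2 · Vd / t½ = 0.693 × 294.0 / 34.6 = 5.888 L/h
Infusion rate = CL × Css = 5.888 × 12 = 70.66 mg/h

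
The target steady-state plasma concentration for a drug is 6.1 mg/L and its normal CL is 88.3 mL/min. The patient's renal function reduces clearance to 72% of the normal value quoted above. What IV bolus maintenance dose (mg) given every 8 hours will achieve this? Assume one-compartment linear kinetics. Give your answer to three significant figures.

186 mg

Convert clearance: 88.3 mL/min × 60 min/h ÷ 1000 mL/L = 5.298 L/h
Patient clearance = 0.72 × 5.298 = 3.815 L/h
D = CL × Css × τ = 3.815 × 6.1 × 8 = 186.2 mg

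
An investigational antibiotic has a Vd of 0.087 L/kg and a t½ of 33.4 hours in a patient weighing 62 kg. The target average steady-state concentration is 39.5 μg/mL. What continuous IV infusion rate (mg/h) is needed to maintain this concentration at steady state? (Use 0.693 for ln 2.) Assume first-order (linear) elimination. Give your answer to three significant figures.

4.42 mg/h

Vd = 0.087 L/kg × 62 kg = 5.394 L
CL = ln 2 · Vd / t½ = 0.693 × 5.394 / 33.4 = 0.1119 L/h
Infusion rate = CL × Css = 0.1119 × 39.5 = 4.420 mg/h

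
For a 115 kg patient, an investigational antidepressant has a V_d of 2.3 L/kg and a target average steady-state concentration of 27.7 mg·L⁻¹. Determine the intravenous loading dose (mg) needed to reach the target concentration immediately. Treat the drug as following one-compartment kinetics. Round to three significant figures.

7330 mg

Vd(total) = 115 kg × 2.3 L/kg = 264.5 L
The loading dose fills Vd to the target concentration.
LD = Vd × C = 264.5 × 27.70 = 7327 mg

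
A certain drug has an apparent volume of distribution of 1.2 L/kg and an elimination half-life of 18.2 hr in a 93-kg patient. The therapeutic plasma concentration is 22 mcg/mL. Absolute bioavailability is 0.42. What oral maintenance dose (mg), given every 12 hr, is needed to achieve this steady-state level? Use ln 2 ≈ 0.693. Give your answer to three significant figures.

2670 mg

Vd = 1.2 L/kg × 93 kg = 111.6 L
CL = ln 2 · Vd / t½ = 0.693 × 111.6 / 18.2 = 4.249 L/h
D = CL × Css × τ / F = 4.249 × 22 × 12 / 0.42 = 2671 mg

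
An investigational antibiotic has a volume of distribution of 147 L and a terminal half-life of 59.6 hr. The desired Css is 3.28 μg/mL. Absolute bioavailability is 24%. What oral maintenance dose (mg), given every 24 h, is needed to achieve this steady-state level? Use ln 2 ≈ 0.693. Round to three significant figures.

CL = 0.693 × Vd / t½ = 0.693 × 147.0 / 59.6 = 1.709 L/h
D = CL × Css × τ / F = 1.709 × 3.28 × 24 / 0.24 = 560.6 mg

561 mg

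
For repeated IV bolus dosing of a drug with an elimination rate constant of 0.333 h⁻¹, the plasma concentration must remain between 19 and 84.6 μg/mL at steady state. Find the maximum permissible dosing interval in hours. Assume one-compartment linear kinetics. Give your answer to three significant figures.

4.48 h

Between IV bolus doses, concentration decays as C = C₀·e^(−kτ), so C_peak/C_trough = e^(kτ).
τ_max = ln(C_peak/C_trough) / k = ln(84.6/19) / 0.3330 = 1.493 / 0.3330 = 4.483 h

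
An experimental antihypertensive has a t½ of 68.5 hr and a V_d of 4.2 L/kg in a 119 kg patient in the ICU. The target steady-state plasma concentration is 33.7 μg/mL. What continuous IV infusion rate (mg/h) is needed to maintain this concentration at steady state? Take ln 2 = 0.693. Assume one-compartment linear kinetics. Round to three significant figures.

Vd = 4.2 L/kg × 119 kg = 499.8 L
CL = 0.693 × Vd / t½ = 0.693 × 499.8 / 68.5 = 5.056 L/h
Infusion rate = CL × Css = 5.056 × 33.7 = 170.4 mg/h

170 mg/h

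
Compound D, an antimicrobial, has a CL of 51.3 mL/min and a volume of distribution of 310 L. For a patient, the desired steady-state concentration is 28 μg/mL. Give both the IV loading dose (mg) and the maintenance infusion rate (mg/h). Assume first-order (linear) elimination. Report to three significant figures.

(a) 8680 mg; (b) 86.2 mg/h

LD = Vd · C_target = 310.0 × 28 = 8680 mg
Convert clearance: 51.3 mL/min × 60 min/h ÷ 1000 mL/L = 3.078 L/h
Maintenance infusion rate = CL × Css = 3.078 × 28 = 86.18 mg/h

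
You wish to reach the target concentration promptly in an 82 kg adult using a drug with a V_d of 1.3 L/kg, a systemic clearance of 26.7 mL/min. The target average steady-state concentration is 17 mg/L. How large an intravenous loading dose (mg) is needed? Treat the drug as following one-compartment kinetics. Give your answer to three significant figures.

Vd(total) = 82 kg × 1.3 L/kg = 106.6 L
LD = Vd × C = 106.6 × 17.00 = 1812 mg

1810 mg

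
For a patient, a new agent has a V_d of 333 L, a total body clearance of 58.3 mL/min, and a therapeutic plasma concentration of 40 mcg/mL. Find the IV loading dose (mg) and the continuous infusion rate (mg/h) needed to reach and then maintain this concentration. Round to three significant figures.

(a) 13300 mg; (b) 140 mg/h

LD = Vd · C_target = 333.0 × 40 = 13320 mg
CL = 58.3 mL/min = 58.3 × 0.06 = 3.498 L/h
Infusion rate = 3.498 L/h × 40 mg/L = 139.9 mg/h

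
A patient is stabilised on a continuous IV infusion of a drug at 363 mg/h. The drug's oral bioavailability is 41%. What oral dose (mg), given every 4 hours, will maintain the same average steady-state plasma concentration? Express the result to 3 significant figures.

To maintain the same Css, the systemic dosing rate must be unchanged: F·D/τ = infusion rate.
D = rate × τ / F = 363 × 4 / 0.41 = 3541 mg

3540 mg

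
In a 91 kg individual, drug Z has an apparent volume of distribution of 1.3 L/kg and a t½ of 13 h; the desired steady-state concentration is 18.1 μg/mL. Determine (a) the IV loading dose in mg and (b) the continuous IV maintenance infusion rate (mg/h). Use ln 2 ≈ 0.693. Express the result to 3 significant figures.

(a) 2140 mg; (b) 114 mg/h

Total Vd = 1.3 × 91 = 118.3 L
LD = Vd × C = 118.3 × 18.1 = 2141 mg
CL = 0.693 × Vd / t½ = 0.693 × 118.3 / 13 = 6.306 L/h
Infusion rate = CL × Css = 6.306 × 18.1 = 114.1 mg/h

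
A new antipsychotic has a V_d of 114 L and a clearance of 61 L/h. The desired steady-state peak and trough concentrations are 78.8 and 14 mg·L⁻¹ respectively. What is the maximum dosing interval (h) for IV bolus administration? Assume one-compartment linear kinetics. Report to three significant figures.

3.23 h

k = CL / Vd = 61.00 / 114.0 = 0.5351 h⁻¹
Between IV bolus doses, concentration decays as C = C₀·e^(−kτ), so C_peak/C_trough = e^(kτ).
τ_max = ln(C_peak/C_trough) / k = ln(78.8/14) / 0.5351 = 1.728 / 0.5351 = 3.229 h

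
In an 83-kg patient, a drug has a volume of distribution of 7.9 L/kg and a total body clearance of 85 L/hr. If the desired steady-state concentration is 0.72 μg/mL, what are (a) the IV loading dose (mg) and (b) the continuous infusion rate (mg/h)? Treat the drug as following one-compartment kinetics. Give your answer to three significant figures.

Vd(total) = 83 kg × 7.9 L/kg = 655.7 L
LD = Vd · C_target = 655.7 × 0.72 = 472.1 mg
Maintenance infusion rate = CL × Css = 85.00 × 0.72 = 61.20 mg/h

(a) 472 mg; (b) 61.2 mg/h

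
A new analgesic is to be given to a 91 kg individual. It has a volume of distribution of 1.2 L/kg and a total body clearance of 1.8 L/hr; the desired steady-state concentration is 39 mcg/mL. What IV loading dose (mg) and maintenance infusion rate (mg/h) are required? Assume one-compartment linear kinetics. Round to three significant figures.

(a) 4260 mg; (b) 70.2 mg/h

Total Vd = 1.2 × 91 = 109.2 L
LD = Vd · C_target = 109.2 × 39 = 4259 mg
Maintenance: replace elimination → rate = CL × Css = 1.800 × 39 = 70.20 mg/h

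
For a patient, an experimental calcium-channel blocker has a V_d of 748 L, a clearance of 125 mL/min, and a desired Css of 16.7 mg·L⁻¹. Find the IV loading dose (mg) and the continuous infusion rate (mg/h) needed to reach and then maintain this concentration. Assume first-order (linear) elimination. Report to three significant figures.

Loading: fill Vd to C_target → 748.0 L × 16.7 mg/L = 12490 mg
Convert clearance: 125 mL/min × 60 min/h ÷ 1000 mL/L = 7.500 L/h
Maintenance infusion rate = CL × Css = 7.500 × 16.7 = 125.3 mg/h

(a) 12500 mg; (b) 125 mg/h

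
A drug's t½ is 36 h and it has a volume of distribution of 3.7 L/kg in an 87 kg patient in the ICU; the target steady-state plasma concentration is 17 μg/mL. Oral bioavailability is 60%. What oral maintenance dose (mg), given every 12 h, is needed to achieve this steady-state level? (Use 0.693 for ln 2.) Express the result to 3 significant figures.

Vd = 3.7 L/kg × 87 kg = 321.9 L
CL = 0.693 × Vd / t½ = 0.693 × 321.9 / 36 = 6.197 L/h
D = CL × Css × τ / F = 6.197 × 17 × 12 / 0.6 = 2107 mg

2110 mg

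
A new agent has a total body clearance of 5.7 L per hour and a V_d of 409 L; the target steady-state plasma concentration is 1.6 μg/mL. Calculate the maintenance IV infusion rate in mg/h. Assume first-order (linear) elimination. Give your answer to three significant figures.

Rate = CL × Css = 5.700 × 1.6 = 9.120 mg/h

9.12 mg/h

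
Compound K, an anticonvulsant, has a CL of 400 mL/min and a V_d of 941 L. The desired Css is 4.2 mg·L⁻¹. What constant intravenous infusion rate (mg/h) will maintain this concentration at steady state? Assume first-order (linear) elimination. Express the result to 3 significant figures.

101 mg/h

CL = 400 mL/min × 60/1000 = 24.00 L/h
At steady state, infusion rate equals elimination rate: rate in = CL × Css.
Infusion rate = CL · Css = 24.00 L/h × 4.2 mg/L = 100.8 mg/h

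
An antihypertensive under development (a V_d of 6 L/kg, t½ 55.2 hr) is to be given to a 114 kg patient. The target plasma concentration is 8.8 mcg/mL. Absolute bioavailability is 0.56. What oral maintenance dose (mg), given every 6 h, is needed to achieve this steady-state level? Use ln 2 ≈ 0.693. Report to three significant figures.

810 mg

Total Vd = 6 × 114 = 684.0 L
CL = 0.693 × Vd / t½ = 0.693 × 684.0 / 55.2 = 8.587 L/h
D = CL × Css × τ / F = 8.587 × 8.8 × 6 / 0.56 = 809.6 mg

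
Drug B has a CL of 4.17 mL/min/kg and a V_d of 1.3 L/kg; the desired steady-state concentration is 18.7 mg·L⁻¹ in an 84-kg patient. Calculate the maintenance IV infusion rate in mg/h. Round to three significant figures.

393 mg/h

CL = 4.17 mL/min/kg × 84 kg = 350.3 mL/min = 350.3 × 60/1000 = 21.02 L/h
Rate = CL × Css = 21.02 × 18.7 = 393.1 mg/h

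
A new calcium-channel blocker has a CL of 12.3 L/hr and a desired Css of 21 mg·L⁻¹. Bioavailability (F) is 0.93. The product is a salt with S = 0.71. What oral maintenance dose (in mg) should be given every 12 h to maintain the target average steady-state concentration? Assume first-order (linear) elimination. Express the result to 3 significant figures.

D = CL × Css × τ / F / S = 12.30 × 21 × 12 / 0.93 / 0.71 = 4694 mg

4690 mg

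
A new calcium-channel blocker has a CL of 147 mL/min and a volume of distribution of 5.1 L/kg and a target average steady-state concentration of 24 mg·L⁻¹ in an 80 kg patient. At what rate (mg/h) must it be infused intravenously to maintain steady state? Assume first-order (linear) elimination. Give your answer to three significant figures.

212 mg/h

CL = 147 mL/min = 147 × 0.06 = 8.820 L/h
Infusion rate = CL · Css = 8.820 L/h × 24 mg/L = 211.7 mg/h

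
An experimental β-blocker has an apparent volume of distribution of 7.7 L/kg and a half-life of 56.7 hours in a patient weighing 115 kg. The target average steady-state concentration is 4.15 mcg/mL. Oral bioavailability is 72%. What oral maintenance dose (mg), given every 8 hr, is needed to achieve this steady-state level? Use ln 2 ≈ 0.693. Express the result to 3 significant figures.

499 mg

Vd(total) = 115 kg × 7.7 L/kg = 885.5 L
k = 0.693/56.7 = 0.01222 h⁻¹, so CL = k·Vd = 0.01222 × 885.5 = 10.82 L/h
D = CL × Css × τ / F = 10.82 × 4.15 × 8 / 0.72 = 498.9 mg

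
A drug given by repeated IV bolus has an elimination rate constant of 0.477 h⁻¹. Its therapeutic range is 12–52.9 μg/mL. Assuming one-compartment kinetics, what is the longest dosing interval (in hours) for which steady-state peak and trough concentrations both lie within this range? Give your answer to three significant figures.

3.11 h

Between IV bolus doses, concentration decays as C = C₀·e^(−kτ), so C_peak/C_trough = e^(kτ).
τ_max = ln(C_peak/C_trough) / k = ln(52.9/12) / 0.4770 = 1.483 / 0.4770 = 3.109 h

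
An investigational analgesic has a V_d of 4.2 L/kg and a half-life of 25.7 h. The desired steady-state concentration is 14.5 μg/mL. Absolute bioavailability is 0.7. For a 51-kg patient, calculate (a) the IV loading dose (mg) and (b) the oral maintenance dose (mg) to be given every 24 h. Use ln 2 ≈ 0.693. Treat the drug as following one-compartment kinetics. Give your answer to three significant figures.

Total Vd = 4.2 × 51 = 214.2 L
LD = Vd × C = 214.2 × 14.5 = 3106 mg
CL = 0.693 × Vd / t½ = 0.693 × 214.2 / 25.7 = 5.776 L/h
D = CL × Css × τ / F = 5.776 × 14.5 × 24 / 0.7 = 2871 mg

(a) 3110 mg; (b) 2870 mg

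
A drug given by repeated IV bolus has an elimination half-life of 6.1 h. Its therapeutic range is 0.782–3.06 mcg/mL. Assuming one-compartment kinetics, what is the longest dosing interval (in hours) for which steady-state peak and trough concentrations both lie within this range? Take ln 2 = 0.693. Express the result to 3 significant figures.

12.0 h

k = 0.693 / t½ = 0.693 / 6.1 = 0.1136 h⁻¹
Between IV bolus doses, concentration decays as C = C₀·e^(−kτ), so C_peak/C_trough = e^(kτ).
τ_max = ln(C_peak/C_trough) / k = ln(3.06/0.782) / 0.1136 = 1.364 / 0.1136 = 12.01 h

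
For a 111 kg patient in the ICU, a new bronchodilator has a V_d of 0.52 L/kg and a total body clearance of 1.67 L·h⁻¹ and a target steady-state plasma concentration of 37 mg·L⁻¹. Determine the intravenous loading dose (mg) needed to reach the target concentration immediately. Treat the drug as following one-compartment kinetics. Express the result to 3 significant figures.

2140 mg

Vd = 0.52 L/kg × 111 kg = 57.72 L
LD = Vd × C = 57.72 × 37.00 = 2136 mg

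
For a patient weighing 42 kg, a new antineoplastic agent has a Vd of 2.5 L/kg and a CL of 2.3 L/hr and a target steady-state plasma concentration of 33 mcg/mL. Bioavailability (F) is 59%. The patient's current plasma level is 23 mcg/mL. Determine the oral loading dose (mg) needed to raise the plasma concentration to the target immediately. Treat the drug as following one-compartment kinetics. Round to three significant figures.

1780 mg

Vd(total) = 42 kg × 2.5 L/kg = 105.0 L
LD is governed by Vd — clearance does not enter the loading-dose calculation.
Concentration deficit ΔC = 33 − 23 = 10.00 mg/L
LD = Vd × ΔC / F = 105.0 × 10.00 / 0.59 = 1780 mg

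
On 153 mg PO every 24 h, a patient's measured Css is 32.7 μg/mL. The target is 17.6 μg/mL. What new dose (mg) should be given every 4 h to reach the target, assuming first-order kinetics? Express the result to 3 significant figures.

With linear kinetics, Css is proportional to dose rate (D/τ) at fixed clearance.
D₂ = D₁ × (Css,target / Css,current) × (τ₂/τ₁) = 153 × (17.6/32.7) × (4/24) = 13.72 mg

13.7 mg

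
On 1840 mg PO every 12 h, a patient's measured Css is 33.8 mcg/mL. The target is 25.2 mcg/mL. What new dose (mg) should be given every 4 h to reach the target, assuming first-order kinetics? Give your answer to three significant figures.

For first-order elimination, Css ∝ F·D/(CL·τ); F and CL are unchanged, so Css ∝ D/τ.
D₂ = D₁ × (Css,target / Css,current) × (τ₂/τ₁) = 1840 × (25.2/33.8) × (4/12) = 457.3 mg

457 mg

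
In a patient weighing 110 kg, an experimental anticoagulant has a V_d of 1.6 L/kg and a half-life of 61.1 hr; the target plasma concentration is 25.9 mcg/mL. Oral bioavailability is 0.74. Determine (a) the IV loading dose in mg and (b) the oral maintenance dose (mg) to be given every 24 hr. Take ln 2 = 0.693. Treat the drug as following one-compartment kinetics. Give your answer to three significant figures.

(a) 4560 mg; (b) 1680 mg

Vd(total) = 110 kg × 1.6 L/kg = 176.0 L
LD = Vd × C = 176.0 × 25.9 = 4558 mg
CL = 0.693 × Vd / t½ = 0.693 × 176.0 / 61.1 = 1.996 L/h
D = CL × Css × τ / F = 1.996 × 25.9 × 24 / 0.74 = 1677 mg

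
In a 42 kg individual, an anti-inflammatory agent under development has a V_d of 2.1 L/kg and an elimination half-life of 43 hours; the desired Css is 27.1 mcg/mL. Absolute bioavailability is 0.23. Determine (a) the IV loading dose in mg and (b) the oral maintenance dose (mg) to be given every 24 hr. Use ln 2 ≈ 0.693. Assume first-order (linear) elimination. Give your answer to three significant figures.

(a) 2390 mg; (b) 4020 mg

Vd(total) = 42 kg × 2.1 L/kg = 88.20 L
LD = Vd × C = 88.20 × 27.1 = 2390 mg
CL = 0.693 × Vd / t½ = 0.693 × 88.20 / 43 = 1.421 L/h
D = CL × Css × τ / F = 1.421 × 27.1 × 24 / 0.23 = 4018 mg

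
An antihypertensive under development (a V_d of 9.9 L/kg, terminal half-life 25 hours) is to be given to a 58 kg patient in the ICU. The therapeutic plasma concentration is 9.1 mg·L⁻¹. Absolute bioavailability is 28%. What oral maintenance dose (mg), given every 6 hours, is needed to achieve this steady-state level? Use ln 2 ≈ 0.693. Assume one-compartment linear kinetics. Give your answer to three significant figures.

3100 mg

Total Vd = 9.9 × 58 = 574.2 L
k = 0.693/25 = 0.02772 h⁻¹, so CL = k·Vd = 0.02772 × 574.2 = 15.92 L/h
D = CL × Css × τ / F = 15.92 × 9.1 × 6 / 0.28 = 3104 mg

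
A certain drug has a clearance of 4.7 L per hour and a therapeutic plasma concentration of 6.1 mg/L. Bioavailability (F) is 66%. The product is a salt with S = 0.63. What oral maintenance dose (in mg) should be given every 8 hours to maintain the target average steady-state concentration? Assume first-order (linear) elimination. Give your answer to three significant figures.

At steady state, dose per interval replaces the amount cleared in that interval: F·S·D/τ = CL·Css.
D = CL × Css × τ / F / S = 4.700 × 6.1 × 8 / 0.66 / 0.63 = 551.6 mg

552 mg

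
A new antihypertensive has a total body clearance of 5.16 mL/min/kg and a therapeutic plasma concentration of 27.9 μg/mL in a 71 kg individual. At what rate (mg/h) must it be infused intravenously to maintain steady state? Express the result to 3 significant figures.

613 mg/h

CL = 5.16 mL/min/kg × 71 kg = 366.4 mL/min = 366.4 × 60/1000 = 21.98 L/h
Rate = CL × Css = 21.98 × 27.9 = 613.2 mg/h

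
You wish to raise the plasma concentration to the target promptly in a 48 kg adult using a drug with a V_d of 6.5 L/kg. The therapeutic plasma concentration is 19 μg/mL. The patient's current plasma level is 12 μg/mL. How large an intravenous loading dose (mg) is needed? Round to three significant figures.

2180 mg

Vd(total) = 48 kg × 6.5 L/kg = 312.0 L
The loading dose fills Vd to the target concentration.
Concentration deficit ΔC = 19 − 12 = 7.000 mg/L
LD = Vd × ΔC = 312.0 × 7.000 = 2184 mg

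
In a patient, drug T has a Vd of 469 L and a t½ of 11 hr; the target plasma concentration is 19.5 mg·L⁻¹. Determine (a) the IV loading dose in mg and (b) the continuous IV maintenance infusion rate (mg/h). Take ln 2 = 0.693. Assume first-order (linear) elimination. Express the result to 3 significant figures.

(a) 9150 mg; (b) 576 mg/h

LD = Vd × C = 469.0 × 19.5 = 9146 mg
CL = 0.693 × Vd / t½ = 0.693 × 469.0 / 11 = 29.55 L/h
Infusion rate = CL × Css = 29.55 × 19.5 = 576.2 mg/h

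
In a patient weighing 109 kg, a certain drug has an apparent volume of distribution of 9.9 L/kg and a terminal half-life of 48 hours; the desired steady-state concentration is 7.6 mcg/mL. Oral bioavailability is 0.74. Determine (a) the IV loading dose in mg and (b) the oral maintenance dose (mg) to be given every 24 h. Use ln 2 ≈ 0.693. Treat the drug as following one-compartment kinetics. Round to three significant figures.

Vd = 9.9 L/kg × 109 kg = 1079 L
LD = Vd × C = 1079 × 7.6 = 8200 mg
CL = 0.693 × Vd / t½ = 0.693 × 1079 / 48 = 15.58 L/h
D = CL × Css × τ / F = 15.58 × 7.6 × 24 / 0.74 = 3840 mg

(a) 8200 mg; (b) 3840 mg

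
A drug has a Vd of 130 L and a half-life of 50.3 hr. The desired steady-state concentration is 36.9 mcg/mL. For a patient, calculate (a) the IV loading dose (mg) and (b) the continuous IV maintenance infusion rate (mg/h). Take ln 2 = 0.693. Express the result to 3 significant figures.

LD = Vd × C = 130.0 × 36.9 = 4797 mg
CL = 0.693 × Vd / t½ = 0.693 × 130.0 / 50.3 = 1.791 L/h
Infusion rate = CL × Css = 1.791 × 36.9 = 66.09 mg/h

(a) 4800 mg; (b) 66.1 mg/h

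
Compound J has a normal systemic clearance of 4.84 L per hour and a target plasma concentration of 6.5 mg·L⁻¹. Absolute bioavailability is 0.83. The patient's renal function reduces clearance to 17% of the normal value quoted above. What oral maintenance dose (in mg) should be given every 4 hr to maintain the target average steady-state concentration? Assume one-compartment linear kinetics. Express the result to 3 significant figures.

25.8 mg

Patient clearance = 0.17 × 4.840 = 0.8228 L/h
D = CL × Css × τ / F = 0.8228 × 6.5 × 4 / 0.83 = 25.77 mg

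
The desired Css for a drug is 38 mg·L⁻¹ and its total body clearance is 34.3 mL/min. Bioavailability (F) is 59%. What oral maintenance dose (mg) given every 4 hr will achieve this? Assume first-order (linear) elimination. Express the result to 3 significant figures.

530 mg

CL = 34.3 mL/min = 34.3 × 0.06 = 2.058 L/h
D = CL × Css × τ / F = 2.058 × 38 × 4 / 0.59 = 530.2 mg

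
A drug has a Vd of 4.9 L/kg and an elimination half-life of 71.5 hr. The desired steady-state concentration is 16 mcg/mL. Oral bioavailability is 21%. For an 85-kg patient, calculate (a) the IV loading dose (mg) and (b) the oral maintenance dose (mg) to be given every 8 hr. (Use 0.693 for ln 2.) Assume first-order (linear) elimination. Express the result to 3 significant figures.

(a) 6660 mg; (b) 2460 mg

Vd = 4.9 L/kg × 85 kg = 416.5 L
LD = Vd × C = 416.5 × 16 = 6664 mg
CL = 0.693 × Vd / t½ = 0.693 × 416.5 / 71.5 = 4.037 L/h
D = CL × Css × τ / F = 4.037 × 16 × 8 / 0.21 = 2461 mg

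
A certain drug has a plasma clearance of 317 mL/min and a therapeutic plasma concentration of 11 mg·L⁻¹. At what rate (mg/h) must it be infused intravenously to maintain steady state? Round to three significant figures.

Convert clearance: 317 mL/min × 60 min/h ÷ 1000 mL/L = 19.02 L/h
Rate = CL × Css = 19.02 × 11 = 209.2 mg/h

209 mg/h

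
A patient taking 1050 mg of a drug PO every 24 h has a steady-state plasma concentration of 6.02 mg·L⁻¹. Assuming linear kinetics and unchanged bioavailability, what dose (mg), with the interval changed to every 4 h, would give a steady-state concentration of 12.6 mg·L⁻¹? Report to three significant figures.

For first-order elimination, Css ∝ F·D/(CL·τ); F and CL are unchanged, so Css ∝ D/τ.
D₂ = D₁ × (Css,target / Css,current) × (τ₂/τ₁) = 1050 × (12.6/6.02) × (4/24) = 366.3 mg

366 mg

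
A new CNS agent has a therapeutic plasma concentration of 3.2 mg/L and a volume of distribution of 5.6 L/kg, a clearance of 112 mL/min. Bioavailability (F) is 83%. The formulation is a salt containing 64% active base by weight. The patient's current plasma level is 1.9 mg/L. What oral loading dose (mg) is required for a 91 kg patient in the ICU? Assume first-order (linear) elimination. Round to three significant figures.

Total Vd = 5.6 × 91 = 509.6 L
The loading dose fills Vd to the target concentration; clearance is irrelevant here.
Concentration deficit ΔC = 3.2 − 1.9 = 1.300 mg/L
LD = Vd × ΔC / F / S = 509.6 × 1.300 / 0.83 / 0.64 = 1247 mg

1250 mg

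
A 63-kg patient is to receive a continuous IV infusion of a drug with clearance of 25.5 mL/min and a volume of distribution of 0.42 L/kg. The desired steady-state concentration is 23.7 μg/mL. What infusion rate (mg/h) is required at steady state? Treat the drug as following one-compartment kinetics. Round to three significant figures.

Convert clearance: 25.5 mL/min × 60 min/h ÷ 1000 mL/L = 1.530 L/h
R₀ = 1.530 × 23.7 = 36.26 mg/h

36.3 mg/h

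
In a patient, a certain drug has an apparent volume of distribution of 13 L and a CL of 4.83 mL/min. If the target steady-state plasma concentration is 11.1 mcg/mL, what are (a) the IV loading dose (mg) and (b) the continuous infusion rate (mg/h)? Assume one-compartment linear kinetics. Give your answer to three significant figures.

Loading dose = Vd × C = 13.00 × 11.1 = 144.3 mg
Convert clearance: 4.83 mL/min × 60 min/h ÷ 1000 mL/L = 0.2898 L/h
Infusion rate = 0.2898 L/h × 11.1 mg/L = 3.217 mg/h

(a) 144 mg; (b) 3.22 mg/h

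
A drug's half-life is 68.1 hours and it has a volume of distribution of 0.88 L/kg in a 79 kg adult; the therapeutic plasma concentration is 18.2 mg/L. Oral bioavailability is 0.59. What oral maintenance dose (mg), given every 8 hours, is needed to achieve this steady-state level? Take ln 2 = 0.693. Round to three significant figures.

Vd(total) = 79 kg × 0.88 L/kg = 69.52 L
CL = ln 2 · Vd / t½ = 0.693 × 69.52 / 68.1 = 0.7075 L/h
D = CL × Css × τ / F = 0.7075 × 18.2 × 8 / 0.59 = 174.6 mg

175 mg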